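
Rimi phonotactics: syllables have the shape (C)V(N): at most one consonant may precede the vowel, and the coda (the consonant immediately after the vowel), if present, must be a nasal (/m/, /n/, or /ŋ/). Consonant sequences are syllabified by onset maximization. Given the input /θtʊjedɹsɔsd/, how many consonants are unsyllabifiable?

5

The consonants /θ/, /d/, /ɹ/, /s/, /d/ cannot be parsed into a legal (C)V(N) syllable (only a nasal (/m/, /n/, or /ŋ/) is licensed in coda position; onsets are limited to one consonant).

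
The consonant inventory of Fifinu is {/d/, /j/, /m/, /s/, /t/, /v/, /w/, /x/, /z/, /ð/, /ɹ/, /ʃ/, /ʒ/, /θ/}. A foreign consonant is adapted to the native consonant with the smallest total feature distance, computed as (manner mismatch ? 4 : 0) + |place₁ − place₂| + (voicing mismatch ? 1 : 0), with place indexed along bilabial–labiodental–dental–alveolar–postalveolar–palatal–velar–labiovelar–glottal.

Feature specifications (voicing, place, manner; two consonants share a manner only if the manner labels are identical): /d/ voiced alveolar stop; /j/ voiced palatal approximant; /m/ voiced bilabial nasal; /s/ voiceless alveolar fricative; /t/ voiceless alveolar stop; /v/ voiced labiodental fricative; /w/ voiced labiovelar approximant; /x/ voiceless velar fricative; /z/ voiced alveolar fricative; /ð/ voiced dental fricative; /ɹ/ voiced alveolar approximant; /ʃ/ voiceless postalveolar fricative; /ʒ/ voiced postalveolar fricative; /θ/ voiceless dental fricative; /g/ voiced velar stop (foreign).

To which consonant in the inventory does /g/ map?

/d/ is closest: same manner (stop), place distance 3 (velar→alveolar), same voicing; total 3. Next closest is /t/ at distance 4.

d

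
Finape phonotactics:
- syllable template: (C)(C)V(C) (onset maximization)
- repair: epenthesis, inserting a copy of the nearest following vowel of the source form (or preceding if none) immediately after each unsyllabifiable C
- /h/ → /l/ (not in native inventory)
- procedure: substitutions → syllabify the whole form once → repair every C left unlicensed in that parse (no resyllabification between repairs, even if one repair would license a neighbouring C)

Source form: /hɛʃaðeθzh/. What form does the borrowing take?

Substitution: /h/ → /l/, giving /lɛʃaðeθzl/.
The consonants /z/, /l/ cannot be parsed into a legal (C)(C)V(C) syllable (at most one coda consonant is licensed; onsets may contain at most 2 consonants).
Inserting the epenthetic vowel yields /z/ → /ze/, /l/ → /le/.

lɛʃaðeθzele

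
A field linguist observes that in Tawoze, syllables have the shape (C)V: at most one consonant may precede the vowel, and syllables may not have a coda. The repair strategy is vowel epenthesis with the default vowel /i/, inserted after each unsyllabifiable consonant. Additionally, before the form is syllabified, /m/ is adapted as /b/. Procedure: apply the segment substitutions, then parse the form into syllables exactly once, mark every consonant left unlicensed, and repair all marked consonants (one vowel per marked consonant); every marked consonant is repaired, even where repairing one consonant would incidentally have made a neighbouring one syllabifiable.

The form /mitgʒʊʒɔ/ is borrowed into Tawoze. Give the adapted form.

bitigiʒʊʒɔ

Substitution: /m/ → /b/, giving /bitgʒʊʒɔ/.
Syllabifying with onset maximization leaves /t/, /g/ stranded (no codas are permitted; onsets are limited to one consonant).
Inserting the epenthetic vowel yields /t/ → /ti/, /g/ → /gi/.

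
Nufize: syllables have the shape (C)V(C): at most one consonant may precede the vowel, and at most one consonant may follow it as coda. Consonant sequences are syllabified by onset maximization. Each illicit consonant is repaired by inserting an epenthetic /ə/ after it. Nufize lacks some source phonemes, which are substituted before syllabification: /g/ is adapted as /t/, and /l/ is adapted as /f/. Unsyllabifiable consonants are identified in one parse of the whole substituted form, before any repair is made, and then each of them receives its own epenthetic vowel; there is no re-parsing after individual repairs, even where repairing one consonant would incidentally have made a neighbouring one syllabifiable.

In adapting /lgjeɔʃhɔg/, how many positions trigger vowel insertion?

After substitution the input is /ftjeɔʃhɔt/.
The unsyllabifiable consonants are /f/, /t/; each receives one epenthetic vowel.

2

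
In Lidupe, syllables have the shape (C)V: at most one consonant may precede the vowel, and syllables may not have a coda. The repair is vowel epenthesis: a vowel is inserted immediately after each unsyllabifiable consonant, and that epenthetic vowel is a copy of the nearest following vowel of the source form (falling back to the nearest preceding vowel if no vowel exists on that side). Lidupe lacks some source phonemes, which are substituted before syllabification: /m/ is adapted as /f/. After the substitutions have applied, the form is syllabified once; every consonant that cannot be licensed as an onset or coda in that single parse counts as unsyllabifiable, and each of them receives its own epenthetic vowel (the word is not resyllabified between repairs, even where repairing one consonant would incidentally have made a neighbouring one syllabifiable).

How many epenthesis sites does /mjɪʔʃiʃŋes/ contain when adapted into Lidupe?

4

After substitution the input is /fjɪʔʃiʃŋes/.
The unsyllabifiable consonants are /f/, /ʔ/, /ʃ/, /s/; each receives one epenthetic vowel.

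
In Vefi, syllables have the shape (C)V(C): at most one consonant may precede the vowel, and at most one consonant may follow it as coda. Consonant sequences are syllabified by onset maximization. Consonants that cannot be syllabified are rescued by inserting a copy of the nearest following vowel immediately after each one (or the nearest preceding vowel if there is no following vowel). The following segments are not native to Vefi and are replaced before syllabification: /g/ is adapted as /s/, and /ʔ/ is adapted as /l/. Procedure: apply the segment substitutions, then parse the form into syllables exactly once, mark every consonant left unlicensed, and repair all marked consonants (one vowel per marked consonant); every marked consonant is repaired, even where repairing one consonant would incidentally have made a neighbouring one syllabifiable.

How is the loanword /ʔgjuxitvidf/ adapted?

lusujuxitvidfi

Substitution: /ʔ/ → /l/, /g/ → /s/, giving /lsjuxitvidf/.
The consonants /l/, /s/, /f/ cannot be parsed into a legal (C)V(C) syllable (at most one coda consonant is licensed; onsets are limited to one consonant).
Inserting the epenthetic vowel yields /l/ → /lu/, /s/ → /su/, /f/ → /fi/.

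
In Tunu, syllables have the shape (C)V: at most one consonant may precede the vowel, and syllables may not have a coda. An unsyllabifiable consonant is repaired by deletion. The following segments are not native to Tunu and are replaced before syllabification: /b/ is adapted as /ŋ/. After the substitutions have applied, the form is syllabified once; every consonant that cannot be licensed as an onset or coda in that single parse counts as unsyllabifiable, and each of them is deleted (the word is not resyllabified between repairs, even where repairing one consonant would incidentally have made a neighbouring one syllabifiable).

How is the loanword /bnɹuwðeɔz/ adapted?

ɹuðeɔ

Substitution: /b/ → /ŋ/, giving /ŋnɹuwðeɔz/.
Syllabifying with onset maximization leaves /ŋ/, /n/, /w/, /z/ stranded (no codas are permitted; onsets are limited to one consonant).
Each unlicensed consonant is deleted: /ŋ/, /n/, /w/, /z/.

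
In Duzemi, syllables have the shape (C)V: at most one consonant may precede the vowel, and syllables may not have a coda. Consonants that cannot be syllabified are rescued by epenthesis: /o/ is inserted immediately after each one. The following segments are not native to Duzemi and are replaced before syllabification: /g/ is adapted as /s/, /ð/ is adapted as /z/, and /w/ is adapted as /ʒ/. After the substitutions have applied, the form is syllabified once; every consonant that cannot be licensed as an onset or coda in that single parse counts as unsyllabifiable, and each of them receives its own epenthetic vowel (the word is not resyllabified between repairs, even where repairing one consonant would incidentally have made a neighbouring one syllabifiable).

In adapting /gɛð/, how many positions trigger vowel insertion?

After substitution the input is /sɛz/.
The unsyllabifiable consonants are /z/; each receives one epenthetic vowel.

1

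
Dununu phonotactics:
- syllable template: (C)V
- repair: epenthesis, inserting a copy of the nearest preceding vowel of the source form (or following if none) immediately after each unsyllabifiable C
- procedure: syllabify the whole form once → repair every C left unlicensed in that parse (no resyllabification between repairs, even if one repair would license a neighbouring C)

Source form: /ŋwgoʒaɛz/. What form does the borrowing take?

Under (C)V, the unsyllabifiable consonants are /ŋ/, /w/, /z/ (no codas are permitted; onsets are limited to one consonant).
Epenthesis after each stranded consonant: /ŋ/ → /ŋo/, /w/ → /wo/, /z/ → /zɛ/.

ŋowogoʒaɛzɛ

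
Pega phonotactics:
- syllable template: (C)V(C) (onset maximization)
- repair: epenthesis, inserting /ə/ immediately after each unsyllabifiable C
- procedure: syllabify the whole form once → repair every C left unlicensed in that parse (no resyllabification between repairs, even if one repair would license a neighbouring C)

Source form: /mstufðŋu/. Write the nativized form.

məsətufðəŋu

Under (C)V(C), the unsyllabifiable consonants are /m/, /s/, /ð/ (at most one coda consonant is licensed; onsets are limited to one consonant).
Inserting the epenthetic vowel yields /m/ → /mə/, /s/ → /sə/, /ð/ → /ðə/.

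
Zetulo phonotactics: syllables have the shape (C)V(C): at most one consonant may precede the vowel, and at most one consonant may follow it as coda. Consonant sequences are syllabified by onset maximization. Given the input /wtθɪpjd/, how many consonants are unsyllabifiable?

4

Under (C)V(C), the unsyllabifiable consonants are /w/, /t/, /j/, /d/ (at most one coda consonant is licensed; onsets are limited to one consonant).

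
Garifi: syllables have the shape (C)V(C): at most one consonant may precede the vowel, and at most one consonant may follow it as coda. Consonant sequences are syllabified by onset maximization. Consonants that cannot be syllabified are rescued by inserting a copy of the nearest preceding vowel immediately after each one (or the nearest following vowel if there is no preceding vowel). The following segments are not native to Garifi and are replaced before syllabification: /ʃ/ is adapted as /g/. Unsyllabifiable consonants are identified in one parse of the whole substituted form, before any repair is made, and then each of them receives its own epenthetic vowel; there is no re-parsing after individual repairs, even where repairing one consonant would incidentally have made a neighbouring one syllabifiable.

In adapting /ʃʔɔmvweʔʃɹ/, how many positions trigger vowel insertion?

4

After substitution the input is /gʔɔmvweʔgɹ/.
The unsyllabifiable consonants are /g/, /v/, /g/, /ɹ/; each receives one epenthetic vowel.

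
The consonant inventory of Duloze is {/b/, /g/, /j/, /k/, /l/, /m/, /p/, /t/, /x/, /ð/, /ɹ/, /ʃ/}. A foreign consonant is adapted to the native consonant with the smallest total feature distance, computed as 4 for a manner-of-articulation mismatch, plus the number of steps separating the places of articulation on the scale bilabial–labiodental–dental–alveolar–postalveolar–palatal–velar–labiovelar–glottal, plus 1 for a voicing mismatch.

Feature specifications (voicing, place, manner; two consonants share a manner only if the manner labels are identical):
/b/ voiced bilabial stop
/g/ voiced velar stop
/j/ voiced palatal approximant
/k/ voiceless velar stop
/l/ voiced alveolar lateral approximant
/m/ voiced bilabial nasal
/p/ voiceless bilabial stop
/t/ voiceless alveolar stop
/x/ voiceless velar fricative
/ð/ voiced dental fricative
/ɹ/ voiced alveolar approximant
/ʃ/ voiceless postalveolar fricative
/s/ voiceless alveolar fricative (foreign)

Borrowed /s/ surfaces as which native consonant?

ʃ

/ʃ/ is closest: same manner (fricative), place distance 1 (alveolar→postalveolar), same voicing; total 1. Next closest is /ð/ at distance 2.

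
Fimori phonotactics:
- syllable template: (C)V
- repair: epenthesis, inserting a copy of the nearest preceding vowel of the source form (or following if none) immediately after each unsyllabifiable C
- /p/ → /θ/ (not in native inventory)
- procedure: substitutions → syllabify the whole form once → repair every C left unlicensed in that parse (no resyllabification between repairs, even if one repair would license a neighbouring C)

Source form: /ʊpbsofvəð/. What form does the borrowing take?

Substitution: /p/ → /θ/, giving /ʊθbsofvəð/.
Under (C)V, the unsyllabifiable consonants are /θ/, /b/, /f/, /ð/ (no codas are permitted; onsets are limited to one consonant).
Each unlicensed consonant becomes the onset of a new syllable: /θ/ → /θʊ/, /b/ → /bʊ/, /f/ → /fo/, /ð/ → /ðə/.

ʊθʊbʊsofovəðə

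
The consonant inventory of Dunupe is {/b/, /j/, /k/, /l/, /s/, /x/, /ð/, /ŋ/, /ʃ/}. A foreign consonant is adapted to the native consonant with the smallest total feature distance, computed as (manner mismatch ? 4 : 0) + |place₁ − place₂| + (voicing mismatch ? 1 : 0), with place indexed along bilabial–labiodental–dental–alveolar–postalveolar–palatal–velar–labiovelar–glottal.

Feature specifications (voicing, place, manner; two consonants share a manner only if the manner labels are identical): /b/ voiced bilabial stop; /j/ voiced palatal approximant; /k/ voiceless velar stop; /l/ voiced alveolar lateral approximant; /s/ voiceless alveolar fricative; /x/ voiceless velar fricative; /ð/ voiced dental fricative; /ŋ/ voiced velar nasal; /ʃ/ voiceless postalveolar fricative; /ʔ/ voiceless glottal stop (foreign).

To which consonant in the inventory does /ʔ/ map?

k

/k/ is closest: same manner (stop), place distance 2 (glottal→velar), same voicing; total 2. Next closest is /x/ at distance 6.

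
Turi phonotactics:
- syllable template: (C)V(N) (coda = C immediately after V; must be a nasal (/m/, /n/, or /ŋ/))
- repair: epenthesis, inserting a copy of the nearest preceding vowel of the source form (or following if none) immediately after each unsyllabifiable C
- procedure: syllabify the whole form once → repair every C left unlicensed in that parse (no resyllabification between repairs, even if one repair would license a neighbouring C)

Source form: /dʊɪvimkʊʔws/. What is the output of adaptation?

dʊɪvimkʊʔʊwʊsʊ

The consonants /ʔ/, /w/, /s/ cannot be parsed into a legal (C)V(N) syllable (only a nasal (/m/, /n/, or /ŋ/) is licensed in coda position; onsets are limited to one consonant).
Inserting the epenthetic vowel yields /ʔ/ → /ʔʊ/, /w/ → /wʊ/, /s/ → /sʊ/.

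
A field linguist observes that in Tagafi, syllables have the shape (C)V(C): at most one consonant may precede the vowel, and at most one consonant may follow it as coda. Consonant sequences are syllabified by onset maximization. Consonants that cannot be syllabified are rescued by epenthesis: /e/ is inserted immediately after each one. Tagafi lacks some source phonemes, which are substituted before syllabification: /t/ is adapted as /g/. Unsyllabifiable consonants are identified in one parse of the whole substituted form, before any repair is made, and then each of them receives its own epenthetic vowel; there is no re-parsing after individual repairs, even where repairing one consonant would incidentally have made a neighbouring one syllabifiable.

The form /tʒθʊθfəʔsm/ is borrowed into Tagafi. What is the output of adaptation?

geʒeθʊθfəʔseme

Substitution: /t/ → /g/, giving /gʒθʊθfəʔsm/.
Under (C)V(C), the unsyllabifiable consonants are /g/, /ʒ/, /s/, /m/ (at most one coda consonant is licensed; onsets are limited to one consonant).
Epenthesis after each stranded consonant: /g/ → /ge/, /ʒ/ → /ʒe/, /s/ → /se/, /m/ → /me/.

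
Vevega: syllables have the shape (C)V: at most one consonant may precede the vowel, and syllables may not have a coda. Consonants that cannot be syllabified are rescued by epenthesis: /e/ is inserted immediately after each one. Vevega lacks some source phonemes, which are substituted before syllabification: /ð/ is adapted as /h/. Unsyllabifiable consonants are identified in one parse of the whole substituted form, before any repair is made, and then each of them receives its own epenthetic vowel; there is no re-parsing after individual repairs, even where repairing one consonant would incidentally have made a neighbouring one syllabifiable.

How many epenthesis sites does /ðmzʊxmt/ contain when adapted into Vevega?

After substitution the input is /hmzʊxmt/.
The unsyllabifiable consonants are /h/, /m/, /x/, /m/, /t/; each receives one epenthetic vowel.

5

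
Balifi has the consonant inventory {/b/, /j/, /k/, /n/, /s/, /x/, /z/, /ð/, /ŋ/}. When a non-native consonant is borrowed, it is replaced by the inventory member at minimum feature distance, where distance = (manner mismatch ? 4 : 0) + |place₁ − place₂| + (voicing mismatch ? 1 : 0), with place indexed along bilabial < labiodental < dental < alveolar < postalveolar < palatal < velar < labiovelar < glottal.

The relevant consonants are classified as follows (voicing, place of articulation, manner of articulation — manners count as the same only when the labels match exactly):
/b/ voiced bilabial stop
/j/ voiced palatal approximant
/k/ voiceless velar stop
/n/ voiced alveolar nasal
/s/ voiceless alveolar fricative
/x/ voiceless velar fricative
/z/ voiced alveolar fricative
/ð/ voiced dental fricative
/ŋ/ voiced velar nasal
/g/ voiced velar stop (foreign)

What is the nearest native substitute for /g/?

/k/ is closest: same manner (stop), place distance 0 (velar→velar), voicing differs (+1); total 1. Next closest is /ŋ/ at distance 4.

k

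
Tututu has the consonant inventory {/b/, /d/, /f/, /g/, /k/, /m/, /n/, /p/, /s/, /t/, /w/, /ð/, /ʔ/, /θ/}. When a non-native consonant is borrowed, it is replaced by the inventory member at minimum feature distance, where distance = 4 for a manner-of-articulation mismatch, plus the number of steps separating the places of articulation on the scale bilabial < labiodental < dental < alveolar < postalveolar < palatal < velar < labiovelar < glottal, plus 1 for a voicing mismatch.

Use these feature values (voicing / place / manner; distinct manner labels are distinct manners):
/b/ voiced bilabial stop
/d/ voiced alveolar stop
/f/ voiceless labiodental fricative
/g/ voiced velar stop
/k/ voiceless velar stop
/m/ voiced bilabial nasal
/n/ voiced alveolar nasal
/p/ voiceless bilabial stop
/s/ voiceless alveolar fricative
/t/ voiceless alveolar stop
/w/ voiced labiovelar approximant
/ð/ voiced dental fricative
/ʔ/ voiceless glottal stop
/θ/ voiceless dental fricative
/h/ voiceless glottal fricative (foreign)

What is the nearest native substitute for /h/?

/ʔ/ is closest: manner differs (fricative→stop, +4), place distance 0 (glottal→glottal), same voicing; total 4. Next closest is /s/ at distance 5.

ʔ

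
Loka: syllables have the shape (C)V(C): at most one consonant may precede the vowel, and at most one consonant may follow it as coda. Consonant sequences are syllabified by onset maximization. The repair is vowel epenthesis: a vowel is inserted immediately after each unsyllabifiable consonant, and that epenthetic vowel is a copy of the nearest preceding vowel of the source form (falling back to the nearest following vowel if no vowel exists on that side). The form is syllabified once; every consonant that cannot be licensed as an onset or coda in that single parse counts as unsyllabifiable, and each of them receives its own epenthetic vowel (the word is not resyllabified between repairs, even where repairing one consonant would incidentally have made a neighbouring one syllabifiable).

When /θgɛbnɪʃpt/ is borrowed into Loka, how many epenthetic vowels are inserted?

3

The unsyllabifiable consonants are /θ/, /p/, /t/; each receives one epenthetic vowel.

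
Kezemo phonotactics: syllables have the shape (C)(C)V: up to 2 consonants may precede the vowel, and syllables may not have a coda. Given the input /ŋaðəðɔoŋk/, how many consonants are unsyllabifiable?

Under (C)(C)V, the unsyllabifiable consonants are /ŋ/, /k/ (no codas are permitted; onsets may contain at most 2 consonants).

2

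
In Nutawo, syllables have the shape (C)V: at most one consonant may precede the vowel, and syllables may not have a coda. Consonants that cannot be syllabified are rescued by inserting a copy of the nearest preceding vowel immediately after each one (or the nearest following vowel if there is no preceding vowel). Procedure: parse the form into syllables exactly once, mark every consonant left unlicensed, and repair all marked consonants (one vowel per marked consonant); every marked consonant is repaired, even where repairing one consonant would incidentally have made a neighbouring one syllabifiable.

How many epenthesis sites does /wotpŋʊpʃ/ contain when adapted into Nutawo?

The unsyllabifiable consonants are /t/, /p/, /p/, /ʃ/; each receives one epenthetic vowel.

4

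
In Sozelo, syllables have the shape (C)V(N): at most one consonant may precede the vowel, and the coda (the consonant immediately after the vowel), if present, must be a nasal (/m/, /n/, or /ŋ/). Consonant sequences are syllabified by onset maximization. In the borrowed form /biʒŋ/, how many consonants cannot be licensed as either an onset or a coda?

Syllabifying with onset maximization leaves /ʒ/, /ŋ/ stranded (only a nasal (/m/, /n/, or /ŋ/) is licensed in coda position; onsets are limited to one consonant).

2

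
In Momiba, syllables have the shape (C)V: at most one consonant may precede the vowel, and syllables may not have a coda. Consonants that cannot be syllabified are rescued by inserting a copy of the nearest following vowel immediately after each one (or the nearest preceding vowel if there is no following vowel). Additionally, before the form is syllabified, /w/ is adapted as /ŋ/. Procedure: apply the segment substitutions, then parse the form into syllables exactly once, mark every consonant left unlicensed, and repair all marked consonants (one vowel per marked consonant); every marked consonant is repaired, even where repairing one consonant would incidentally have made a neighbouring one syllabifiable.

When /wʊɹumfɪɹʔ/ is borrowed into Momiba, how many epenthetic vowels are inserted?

After substitution the input is /ŋʊɹumfɪɹʔ/.
The unsyllabifiable consonants are /m/, /ɹ/, /ʔ/; each receives one epenthetic vowel.

3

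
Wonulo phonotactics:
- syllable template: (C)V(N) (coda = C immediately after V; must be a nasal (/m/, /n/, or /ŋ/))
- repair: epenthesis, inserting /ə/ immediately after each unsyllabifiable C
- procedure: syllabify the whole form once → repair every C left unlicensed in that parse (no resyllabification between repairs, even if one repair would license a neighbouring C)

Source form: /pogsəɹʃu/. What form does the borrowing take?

The consonants /g/, /ɹ/ cannot be parsed into a legal (C)V(N) syllable (only a nasal (/m/, /n/, or /ŋ/) is licensed in coda position; onsets are limited to one consonant).
Inserting the epenthetic vowel yields /g/ → /gə/, /ɹ/ → /ɹə/.

pogəsəɹəʃu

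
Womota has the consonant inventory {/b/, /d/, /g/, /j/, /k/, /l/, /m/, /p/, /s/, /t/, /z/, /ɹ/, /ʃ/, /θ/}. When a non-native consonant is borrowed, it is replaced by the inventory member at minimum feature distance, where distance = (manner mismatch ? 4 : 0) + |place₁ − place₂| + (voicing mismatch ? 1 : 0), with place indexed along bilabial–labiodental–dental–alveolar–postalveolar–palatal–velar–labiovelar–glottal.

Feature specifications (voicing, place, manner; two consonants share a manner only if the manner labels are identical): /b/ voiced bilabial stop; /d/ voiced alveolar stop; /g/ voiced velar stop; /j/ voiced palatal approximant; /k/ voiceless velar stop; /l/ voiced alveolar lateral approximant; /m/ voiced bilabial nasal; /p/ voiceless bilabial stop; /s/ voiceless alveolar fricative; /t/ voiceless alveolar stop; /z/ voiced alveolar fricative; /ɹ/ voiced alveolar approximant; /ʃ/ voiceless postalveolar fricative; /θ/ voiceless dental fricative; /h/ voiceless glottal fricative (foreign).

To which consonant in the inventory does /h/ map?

ʃ

/ʃ/ is closest: same manner (fricative), place distance 4 (glottal→postalveolar), same voicing; total 4. Next closest is /s/ at distance 5.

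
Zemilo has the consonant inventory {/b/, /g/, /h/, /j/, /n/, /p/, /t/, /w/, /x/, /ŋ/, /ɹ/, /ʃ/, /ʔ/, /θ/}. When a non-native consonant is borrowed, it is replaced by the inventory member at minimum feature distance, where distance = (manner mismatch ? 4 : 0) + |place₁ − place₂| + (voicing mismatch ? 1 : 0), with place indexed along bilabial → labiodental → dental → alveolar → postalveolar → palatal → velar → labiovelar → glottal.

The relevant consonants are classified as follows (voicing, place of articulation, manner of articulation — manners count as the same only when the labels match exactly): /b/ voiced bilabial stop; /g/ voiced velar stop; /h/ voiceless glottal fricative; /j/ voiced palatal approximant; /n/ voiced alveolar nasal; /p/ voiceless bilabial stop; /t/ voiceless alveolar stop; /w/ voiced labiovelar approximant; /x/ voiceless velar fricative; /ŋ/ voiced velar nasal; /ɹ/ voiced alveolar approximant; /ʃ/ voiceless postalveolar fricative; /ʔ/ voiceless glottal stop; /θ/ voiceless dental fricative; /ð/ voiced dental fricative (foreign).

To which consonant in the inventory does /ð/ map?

θ

/θ/ is closest: same manner (fricative), place distance 0 (dental→dental), voicing differs (+1); total 1. Next closest is /ʃ/ at distance 3.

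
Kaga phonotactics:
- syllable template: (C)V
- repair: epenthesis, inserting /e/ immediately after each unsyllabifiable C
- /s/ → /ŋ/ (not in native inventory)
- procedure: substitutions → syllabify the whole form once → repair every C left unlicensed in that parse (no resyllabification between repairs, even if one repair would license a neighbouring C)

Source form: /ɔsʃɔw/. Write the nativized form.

ɔŋeʃɔwe

Substitution: /s/ → /ŋ/, giving /ɔŋʃɔw/.
Under (C)V, the unsyllabifiable consonants are /ŋ/, /w/ (no codas are permitted; onsets are limited to one consonant).
Epenthesis after each stranded consonant: /ŋ/ → /ŋe/, /w/ → /we/.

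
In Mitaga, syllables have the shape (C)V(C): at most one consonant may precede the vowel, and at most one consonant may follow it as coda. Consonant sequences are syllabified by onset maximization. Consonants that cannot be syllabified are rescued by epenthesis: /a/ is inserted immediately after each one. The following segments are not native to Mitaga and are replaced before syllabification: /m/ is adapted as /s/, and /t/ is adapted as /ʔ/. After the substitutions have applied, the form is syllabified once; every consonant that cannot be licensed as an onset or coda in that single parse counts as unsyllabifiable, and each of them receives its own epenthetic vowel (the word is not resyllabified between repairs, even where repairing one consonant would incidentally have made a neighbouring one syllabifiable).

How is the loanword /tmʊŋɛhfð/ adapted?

Substitution: /t/ → /ʔ/, /m/ → /s/, giving /ʔsʊŋɛhfð/.
Syllabifying with onset maximization leaves /ʔ/, /f/, /ð/ stranded (at most one coda consonant is licensed; onsets are limited to one consonant).
Inserting the epenthetic vowel yields /ʔ/ → /ʔa/, /f/ → /fa/, /ð/ → /ða/.

ʔasʊŋɛhfaða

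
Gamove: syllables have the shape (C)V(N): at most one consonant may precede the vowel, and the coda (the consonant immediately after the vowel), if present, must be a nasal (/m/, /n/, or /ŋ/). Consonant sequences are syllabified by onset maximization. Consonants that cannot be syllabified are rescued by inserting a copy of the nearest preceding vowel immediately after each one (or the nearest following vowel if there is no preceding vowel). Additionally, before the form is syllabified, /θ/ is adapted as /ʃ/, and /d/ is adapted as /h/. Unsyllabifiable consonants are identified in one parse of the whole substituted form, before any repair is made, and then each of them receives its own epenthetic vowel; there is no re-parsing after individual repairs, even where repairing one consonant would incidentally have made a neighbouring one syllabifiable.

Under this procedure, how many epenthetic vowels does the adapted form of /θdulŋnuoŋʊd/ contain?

4

After substitution the input is /ʃhulŋnuoŋʊh/.
The unsyllabifiable consonants are /ʃ/, /l/, /ŋ/, /h/; each receives one epenthetic vowel.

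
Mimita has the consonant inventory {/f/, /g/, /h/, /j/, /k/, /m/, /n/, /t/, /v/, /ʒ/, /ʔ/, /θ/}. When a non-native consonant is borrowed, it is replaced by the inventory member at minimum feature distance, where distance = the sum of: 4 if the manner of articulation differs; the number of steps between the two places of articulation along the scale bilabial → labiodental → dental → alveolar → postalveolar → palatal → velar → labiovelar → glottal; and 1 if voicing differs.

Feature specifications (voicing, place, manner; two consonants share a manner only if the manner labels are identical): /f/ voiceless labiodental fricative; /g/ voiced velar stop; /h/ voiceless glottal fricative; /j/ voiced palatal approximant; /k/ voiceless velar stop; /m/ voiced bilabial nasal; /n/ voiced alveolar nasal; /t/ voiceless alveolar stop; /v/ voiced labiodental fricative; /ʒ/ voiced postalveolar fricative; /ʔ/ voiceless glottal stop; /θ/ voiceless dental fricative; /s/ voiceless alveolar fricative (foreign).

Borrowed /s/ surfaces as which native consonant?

/θ/ is closest: same manner (fricative), place distance 1 (alveolar→dental), same voicing; total 1. Next closest is /f/ at distance 2.

θ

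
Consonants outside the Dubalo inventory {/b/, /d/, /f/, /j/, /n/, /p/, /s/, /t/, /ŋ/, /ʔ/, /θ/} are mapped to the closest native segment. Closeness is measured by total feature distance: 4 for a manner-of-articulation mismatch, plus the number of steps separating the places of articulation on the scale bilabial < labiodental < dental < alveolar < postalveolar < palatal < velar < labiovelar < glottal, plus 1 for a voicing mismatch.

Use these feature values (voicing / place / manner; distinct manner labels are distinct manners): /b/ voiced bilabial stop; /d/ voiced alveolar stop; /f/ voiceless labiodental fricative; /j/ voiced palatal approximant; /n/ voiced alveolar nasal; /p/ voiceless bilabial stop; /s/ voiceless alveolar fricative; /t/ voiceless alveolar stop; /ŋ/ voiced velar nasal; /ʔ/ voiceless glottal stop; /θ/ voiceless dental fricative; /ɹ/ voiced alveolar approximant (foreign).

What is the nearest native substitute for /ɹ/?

/j/ is closest: same manner (approximant), place distance 2 (alveolar→palatal), same voicing; total 2. Next closest is /d/ at distance 4.

j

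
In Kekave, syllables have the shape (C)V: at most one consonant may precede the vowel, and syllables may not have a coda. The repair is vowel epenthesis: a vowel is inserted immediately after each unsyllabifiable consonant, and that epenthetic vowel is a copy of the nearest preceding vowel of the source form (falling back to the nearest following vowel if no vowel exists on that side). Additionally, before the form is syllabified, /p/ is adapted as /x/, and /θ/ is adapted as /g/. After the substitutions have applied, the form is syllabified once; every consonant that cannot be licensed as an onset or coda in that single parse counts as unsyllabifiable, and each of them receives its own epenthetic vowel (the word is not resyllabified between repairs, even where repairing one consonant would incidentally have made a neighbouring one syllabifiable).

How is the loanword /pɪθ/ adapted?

Substitution: /p/ → /x/, /θ/ → /g/, giving /xɪg/.
Under (C)V, the unsyllabifiable consonants are /g/ (no codas are permitted; onsets are limited to one consonant).
Each unlicensed consonant becomes the onset of a new syllable: /g/ → /gɪ/.

xɪgɪ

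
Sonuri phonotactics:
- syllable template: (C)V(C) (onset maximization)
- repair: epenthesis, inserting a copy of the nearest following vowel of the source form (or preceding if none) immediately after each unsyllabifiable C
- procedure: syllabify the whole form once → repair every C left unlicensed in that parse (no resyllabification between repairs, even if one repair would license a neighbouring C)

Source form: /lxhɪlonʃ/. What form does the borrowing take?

lɪxɪhɪlonʃo

The consonants /l/, /x/, /ʃ/ cannot be parsed into a legal (C)V(C) syllable (at most one coda consonant is licensed; onsets are limited to one consonant).
Epenthesis after each stranded consonant: /l/ → /lɪ/, /x/ → /xɪ/, /ʃ/ → /ʃo/.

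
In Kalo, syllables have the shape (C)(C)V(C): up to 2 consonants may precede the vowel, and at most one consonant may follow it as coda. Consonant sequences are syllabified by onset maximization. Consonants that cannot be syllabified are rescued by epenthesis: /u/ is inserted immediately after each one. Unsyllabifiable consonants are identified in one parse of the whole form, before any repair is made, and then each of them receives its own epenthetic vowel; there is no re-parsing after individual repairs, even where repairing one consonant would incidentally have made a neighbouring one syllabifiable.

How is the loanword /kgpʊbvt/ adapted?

Syllabifying with onset maximization leaves /k/, /v/, /t/ stranded (at most one coda consonant is licensed; onsets may contain at most 2 consonants).
Epenthesis after each stranded consonant: /k/ → /ku/, /v/ → /vu/, /t/ → /tu/.

kugpʊbvutu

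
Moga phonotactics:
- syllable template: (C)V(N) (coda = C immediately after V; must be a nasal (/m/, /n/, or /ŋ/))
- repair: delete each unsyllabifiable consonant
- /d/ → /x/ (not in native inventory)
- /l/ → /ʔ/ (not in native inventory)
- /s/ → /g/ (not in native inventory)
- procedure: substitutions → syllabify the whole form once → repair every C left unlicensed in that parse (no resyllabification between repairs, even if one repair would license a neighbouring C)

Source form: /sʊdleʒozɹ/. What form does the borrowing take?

Substitution: /s/ → /g/, /d/ → /x/, /l/ → /ʔ/, giving /gʊxʔeʒozɹ/.
The consonants /x/, /z/, /ɹ/ cannot be parsed into a legal (C)V(N) syllable (only a nasal (/m/, /n/, or /ŋ/) is licensed in coda position; onsets are limited to one consonant).
Deleting the stranded consonants removes /x/, /z/, /ɹ/.

gʊʔeʒo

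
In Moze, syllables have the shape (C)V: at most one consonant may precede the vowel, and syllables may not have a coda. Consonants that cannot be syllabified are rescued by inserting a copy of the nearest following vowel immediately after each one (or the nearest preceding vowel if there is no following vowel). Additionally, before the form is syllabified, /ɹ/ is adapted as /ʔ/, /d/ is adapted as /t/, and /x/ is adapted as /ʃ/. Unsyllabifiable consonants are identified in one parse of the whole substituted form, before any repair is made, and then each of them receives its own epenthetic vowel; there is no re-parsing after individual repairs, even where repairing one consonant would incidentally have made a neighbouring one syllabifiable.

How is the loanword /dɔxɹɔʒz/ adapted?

tɔʃɔʔɔʒɔzɔ

Substitution: /d/ → /t/, /x/ → /ʃ/, /ɹ/ → /ʔ/, giving /tɔʃʔɔʒz/.
Syllabifying with onset maximization leaves /ʃ/, /ʒ/, /z/ stranded (no codas are permitted; onsets are limited to one consonant).
Each unlicensed consonant becomes the onset of a new syllable: /ʃ/ → /ʃɔ/, /ʒ/ → /ʒɔ/, /z/ → /zɔ/.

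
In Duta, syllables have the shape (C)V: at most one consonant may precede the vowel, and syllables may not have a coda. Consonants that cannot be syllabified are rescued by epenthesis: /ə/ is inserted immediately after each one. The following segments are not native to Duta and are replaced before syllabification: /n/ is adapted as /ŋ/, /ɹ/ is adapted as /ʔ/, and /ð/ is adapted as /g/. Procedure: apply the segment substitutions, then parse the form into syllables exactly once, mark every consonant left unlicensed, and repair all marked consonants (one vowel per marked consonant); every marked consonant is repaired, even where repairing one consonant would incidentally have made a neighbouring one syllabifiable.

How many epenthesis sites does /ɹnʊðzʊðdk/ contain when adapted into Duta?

5

After substitution the input is /ʔŋʊgzʊgdk/.
The unsyllabifiable consonants are /ʔ/, /g/, /g/, /d/, /k/; each receives one epenthetic vowel.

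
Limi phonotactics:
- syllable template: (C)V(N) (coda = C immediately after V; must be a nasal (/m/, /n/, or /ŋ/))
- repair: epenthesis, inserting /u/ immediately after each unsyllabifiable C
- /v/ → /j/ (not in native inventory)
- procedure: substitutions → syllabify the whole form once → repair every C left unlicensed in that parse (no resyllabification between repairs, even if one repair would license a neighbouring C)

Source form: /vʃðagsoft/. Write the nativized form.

Substitution: /v/ → /j/, giving /jʃðagsoft/.
The consonants /j/, /ʃ/, /g/, /f/, /t/ cannot be parsed into a legal (C)V(N) syllable (only a nasal (/m/, /n/, or /ŋ/) is licensed in coda position; onsets are limited to one consonant).
Each unlicensed consonant becomes the onset of a new syllable: /j/ → /ju/, /ʃ/ → /ʃu/, /g/ → /gu/, /f/ → /fu/, /t/ → /tu/.

juʃuðagusofutu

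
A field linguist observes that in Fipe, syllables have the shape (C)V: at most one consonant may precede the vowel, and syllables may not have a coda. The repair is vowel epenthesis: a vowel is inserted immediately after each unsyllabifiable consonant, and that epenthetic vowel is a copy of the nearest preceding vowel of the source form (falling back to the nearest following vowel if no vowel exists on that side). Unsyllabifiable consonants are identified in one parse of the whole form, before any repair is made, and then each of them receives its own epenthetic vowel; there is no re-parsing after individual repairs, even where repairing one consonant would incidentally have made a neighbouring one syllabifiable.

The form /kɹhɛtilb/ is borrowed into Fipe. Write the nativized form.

Syllabifying with onset maximization leaves /k/, /ɹ/, /l/, /b/ stranded (no codas are permitted; onsets are limited to one consonant).
Each unlicensed consonant becomes the onset of a new syllable: /k/ → /kɛ/, /ɹ/ → /ɹɛ/, /l/ → /li/, /b/ → /bi/.

kɛɹɛhɛtilibi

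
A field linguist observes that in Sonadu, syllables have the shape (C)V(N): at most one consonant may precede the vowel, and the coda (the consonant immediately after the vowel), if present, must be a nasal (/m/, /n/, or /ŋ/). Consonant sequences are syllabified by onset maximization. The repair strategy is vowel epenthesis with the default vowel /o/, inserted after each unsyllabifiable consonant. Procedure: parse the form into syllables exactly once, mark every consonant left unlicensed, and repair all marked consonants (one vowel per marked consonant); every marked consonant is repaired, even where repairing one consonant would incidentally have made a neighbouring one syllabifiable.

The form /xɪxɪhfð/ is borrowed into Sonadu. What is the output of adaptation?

xɪxɪhofoðo

Under (C)V(N), the unsyllabifiable consonants are /h/, /f/, /ð/ (only a nasal (/m/, /n/, or /ŋ/) is licensed in coda position; onsets are limited to one consonant).
Epenthesis after each stranded consonant: /h/ → /ho/, /f/ → /fo/, /ð/ → /ðo/.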